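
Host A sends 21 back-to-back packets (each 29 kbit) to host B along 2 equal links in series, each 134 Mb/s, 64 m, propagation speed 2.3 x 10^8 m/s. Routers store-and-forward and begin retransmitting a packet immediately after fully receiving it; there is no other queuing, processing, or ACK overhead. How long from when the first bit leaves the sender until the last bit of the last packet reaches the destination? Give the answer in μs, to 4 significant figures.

Per-hop transmission t_tx = L/R = 29000/134000000 = 216.418 μs.
Per-hop propagation t_prop = 64/2.3e+08 = 0.278261 μs.
Pipeline fill: first packet needs 2·t_tx to clear all hops; remaining 20 packets each add one t_tx.
Total = (2+21-1)·t_tx + 2·t_prop = 22·216.418 + 2·0.278261 = 4762 μs.

4762 μs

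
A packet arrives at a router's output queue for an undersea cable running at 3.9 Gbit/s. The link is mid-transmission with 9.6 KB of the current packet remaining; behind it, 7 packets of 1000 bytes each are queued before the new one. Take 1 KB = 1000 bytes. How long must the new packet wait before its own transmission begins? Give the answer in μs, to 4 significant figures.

34.05 μs

Each queued packet: L/R = 8000/3900000000 = 2.05128 μs.
7 queued → 14.359 μs.
Plus remaining 76800 bits of current packet: 19.6923 μs.
Queuing delay = 34.05 μs.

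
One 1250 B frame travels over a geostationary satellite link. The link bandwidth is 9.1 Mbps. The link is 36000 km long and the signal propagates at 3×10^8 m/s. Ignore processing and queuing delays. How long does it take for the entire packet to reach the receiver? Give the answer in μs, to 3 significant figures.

121000 μs

L = 1250 × 8 = 10000 bits.
Transmission delay = L/R = 10000 / 9100000 = 1098.9 μs.
Propagation delay = d/s = 36000000 m / 300000000 m/s = 120000 μs.
Total = 121000 μs.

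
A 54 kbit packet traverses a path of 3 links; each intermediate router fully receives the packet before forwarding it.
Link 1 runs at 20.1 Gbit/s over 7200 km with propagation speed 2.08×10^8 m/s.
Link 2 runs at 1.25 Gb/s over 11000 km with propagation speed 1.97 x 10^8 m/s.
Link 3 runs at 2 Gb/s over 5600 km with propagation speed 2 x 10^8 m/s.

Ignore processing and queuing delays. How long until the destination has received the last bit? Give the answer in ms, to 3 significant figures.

119 ms

L = 54000 bits.
Transmission delays (L/R per hop): 0.00268657, 0.0432, 0.027 ms; sum = 0.0728866 ms.
Propagation delays (d/s per hop): 34.6154, 55.8376, 28 ms; sum = 118.453 ms.
End-to-end = 119 ms.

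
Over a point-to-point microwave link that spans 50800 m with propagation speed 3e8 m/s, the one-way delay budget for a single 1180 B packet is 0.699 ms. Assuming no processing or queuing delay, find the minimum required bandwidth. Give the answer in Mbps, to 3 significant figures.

L = 9440 bits.
Propagation delay = 50800 / 300000000 = 0.169333 ms.
Transmission budget = 0.699 − 0.169333 = 0.529667 ms.
R ≥ L / t_tx = 9440 bits / 0.000529667 s = 17.8 Mbps.

17.8 Mbps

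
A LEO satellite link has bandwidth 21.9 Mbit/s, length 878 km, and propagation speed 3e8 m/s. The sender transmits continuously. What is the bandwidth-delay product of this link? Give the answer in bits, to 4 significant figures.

64090 bits

Propagation delay = 878000 / 300000000 = 0.00292667 s.
BDP = R × t_prop = 21900000 × 0.00292667 = 64094 bits.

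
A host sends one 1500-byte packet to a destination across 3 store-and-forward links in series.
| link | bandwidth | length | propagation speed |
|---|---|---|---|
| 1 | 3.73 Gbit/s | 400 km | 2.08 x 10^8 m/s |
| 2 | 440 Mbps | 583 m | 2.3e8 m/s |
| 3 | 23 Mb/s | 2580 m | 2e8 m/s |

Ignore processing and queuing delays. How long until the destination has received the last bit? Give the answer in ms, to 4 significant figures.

L = 1500 × 8 = 12000 bits.
Transmission delays (L/R per hop): 0.00321716, 0.0272727, 0.521739 ms; sum = 0.552229 ms.
Propagation delays (d/s per hop): 1.92308, 0.00253478, 0.0129 ms; sum = 1.93851 ms.
End-to-end = 2.491 ms.

2.491 ms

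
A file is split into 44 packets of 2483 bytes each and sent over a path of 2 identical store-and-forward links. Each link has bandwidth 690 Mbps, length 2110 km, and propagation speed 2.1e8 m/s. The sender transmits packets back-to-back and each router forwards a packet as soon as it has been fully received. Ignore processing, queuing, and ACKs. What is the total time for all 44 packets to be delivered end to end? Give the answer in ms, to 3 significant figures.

21.4 ms

Per-hop transmission t_tx = L/R = 19864/690000000 = 0.0287884 ms.
Per-hop propagation t_prop = 2110000/210000000 = 10.0476 ms.
Pipeline fill: first packet needs 2·t_tx to clear all hops; remaining 43 packets each add one t_tx.
Total = (2+44-1)·t_tx + 2·t_prop = 45·0.0287884 + 2·10.0476 = 21.4 ms.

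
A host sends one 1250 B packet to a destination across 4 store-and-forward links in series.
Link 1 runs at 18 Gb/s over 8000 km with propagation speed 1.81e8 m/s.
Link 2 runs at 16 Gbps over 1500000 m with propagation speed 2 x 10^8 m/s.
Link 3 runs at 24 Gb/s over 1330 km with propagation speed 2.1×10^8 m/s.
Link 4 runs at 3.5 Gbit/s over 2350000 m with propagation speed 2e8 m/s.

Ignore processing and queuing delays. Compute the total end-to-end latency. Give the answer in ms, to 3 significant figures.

L = 1250 × 8 = 10000 bits.
Transmission delays (L/R per hop): 0.000555556, 0.000625, 0.000416667, 0.00285714 ms; sum = 0.00445437 ms.
Propagation delays (d/s per hop): 44.1989, 7.5, 6.33333, 11.75 ms; sum = 69.7822 ms.
End-to-end = 69.8 ms.

69.8 ms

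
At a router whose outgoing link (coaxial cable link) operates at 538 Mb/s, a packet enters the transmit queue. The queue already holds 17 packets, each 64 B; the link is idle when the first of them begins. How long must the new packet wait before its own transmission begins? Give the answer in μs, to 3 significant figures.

Each queued packet: L/R = 512/538000000 = 0.951673 μs.
17 queued → 16.1784 μs.
Queuing delay = 16.2 μs.

16.2 μs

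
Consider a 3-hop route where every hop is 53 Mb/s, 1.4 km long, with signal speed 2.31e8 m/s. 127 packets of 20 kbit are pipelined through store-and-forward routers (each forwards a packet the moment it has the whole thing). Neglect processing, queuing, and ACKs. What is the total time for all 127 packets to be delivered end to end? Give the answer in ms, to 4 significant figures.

Per-hop transmission t_tx = L/R = 20000/53000000 = 0.377358 ms.
Per-hop propagation t_prop = 1400/231000000 = 0.00606061 ms.
Pipeline fill: first packet needs 3·t_tx to clear all hops; remaining 126 packets each add one t_tx.
Total = (3+127-1)·t_tx + 3·t_prop = 129·0.377358 + 3·0.00606061 = 48.70 ms.

48.70 ms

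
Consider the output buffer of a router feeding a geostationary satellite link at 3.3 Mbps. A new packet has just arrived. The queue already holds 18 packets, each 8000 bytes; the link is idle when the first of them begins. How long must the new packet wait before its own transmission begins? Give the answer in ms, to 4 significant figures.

Each queued packet: L/R = 64000/3300000 = 19.3939 ms.
18 queued → 349.091 ms.
Queuing delay = 349.1 ms.

349.1 ms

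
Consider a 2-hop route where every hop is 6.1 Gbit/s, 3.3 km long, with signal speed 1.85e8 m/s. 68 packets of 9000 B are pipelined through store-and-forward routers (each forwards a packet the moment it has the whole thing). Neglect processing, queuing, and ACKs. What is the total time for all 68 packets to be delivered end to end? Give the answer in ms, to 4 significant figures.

Per-hop transmission t_tx = L/R = 72000/6100000000 = 0.0118033 ms.
Per-hop propagation t_prop = 3300/185000000 = 0.0178378 ms.
Pipeline fill: first packet needs 2·t_tx to clear all hops; remaining 67 packets each add one t_tx.
Total = (2+68-1)·t_tx + 2·t_prop = 69·0.0118033 + 2·0.0178378 = 0.8501 ms.

0.8501 ms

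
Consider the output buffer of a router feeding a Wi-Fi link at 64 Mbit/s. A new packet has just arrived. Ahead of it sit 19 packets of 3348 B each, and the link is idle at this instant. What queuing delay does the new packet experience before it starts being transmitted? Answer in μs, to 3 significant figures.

7950 μs

Each queued packet: L/R = 26784/64000000 = 418.5 μs.
19 queued → 7951.5 μs.
Queuing delay = 7950 μs.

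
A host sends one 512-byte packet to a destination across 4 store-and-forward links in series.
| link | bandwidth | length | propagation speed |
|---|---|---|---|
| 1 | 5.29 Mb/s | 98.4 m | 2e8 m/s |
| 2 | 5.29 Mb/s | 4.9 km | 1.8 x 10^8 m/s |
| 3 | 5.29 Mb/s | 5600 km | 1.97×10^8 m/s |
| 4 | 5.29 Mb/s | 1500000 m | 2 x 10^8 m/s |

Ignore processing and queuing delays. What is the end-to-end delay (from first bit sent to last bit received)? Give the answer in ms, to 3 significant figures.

L = 512 × 8 = 4096 bits.
Transmission delay per hop = L/R = 4096/5290000 = 0.774291 ms; 4 hops → 3.09716 ms.
Propagation delays (d/s per hop): 0.000492, 0.0272222, 28.4264, 7.5 ms; sum = 35.9541 ms.
End-to-end = 39.1 ms.

39.1 ms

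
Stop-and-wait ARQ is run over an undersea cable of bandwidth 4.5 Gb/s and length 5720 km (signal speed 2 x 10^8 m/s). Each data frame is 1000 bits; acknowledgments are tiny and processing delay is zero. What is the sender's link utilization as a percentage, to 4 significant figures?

t_tx = L/R = 1000/4500000000 = 2.22222e-07 s.
t_prop = 5720000/200000000 = 0.0286 s; RTT = 0.0572 s.
Cycle = t_tx + RTT = 0.0572002 s.
Utilization = t_tx / cycle = 2.22222e-07/0.0572002 = 0.0003885 %.

0.0003885 %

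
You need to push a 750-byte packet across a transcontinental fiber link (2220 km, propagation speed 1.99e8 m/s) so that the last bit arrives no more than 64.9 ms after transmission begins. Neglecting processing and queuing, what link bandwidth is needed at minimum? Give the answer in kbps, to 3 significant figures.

L = 6000 bits.
Propagation delay = 2220000 / 199000000 = 11.1558 ms.
Transmission budget = 64.9 − 11.1558 = 53.7442 ms.
R ≥ L / t_tx = 6000 bits / 0.0537442 s = 112 kbps.

112 kbps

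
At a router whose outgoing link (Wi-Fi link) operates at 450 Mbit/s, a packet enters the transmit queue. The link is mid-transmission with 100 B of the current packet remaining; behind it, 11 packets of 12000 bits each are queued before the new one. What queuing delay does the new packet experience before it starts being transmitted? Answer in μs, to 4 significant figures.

295.1 μs

Each queued packet: L/R = 12000/450000000 = 26.6667 μs.
11 queued → 293.333 μs.
Plus remaining 800 bits of current packet: 1.77778 μs.
Queuing delay = 295.1 μs.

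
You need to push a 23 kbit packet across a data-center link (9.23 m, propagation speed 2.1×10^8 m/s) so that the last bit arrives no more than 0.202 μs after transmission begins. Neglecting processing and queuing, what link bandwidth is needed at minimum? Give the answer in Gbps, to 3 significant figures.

146 Gbps

Propagation delay = 9.23 / 210000000 = 0.0439524 μs.
Transmission budget = 0.202 − 0.0439524 = 0.158048 μs.
R ≥ L / t_tx = 23000 bits / 1.58048e-07 s = 146 Gbps.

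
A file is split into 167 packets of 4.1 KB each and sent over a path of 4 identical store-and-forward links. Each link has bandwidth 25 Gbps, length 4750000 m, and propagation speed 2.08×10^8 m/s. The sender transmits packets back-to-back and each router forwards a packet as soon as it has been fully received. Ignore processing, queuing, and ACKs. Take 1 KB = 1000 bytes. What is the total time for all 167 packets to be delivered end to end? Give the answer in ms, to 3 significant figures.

Per-hop transmission t_tx = L/R = 32800/25000000000 = 0.001312 ms.
Per-hop propagation t_prop = 4750000/208000000 = 22.8365 ms.
Pipeline fill: first packet needs 4·t_tx to clear all hops; remaining 166 packets each add one t_tx.
Total = (4+167-1)·t_tx + 4·t_prop = 170·0.001312 + 4·22.8365 = 91.6 ms.

91.6 ms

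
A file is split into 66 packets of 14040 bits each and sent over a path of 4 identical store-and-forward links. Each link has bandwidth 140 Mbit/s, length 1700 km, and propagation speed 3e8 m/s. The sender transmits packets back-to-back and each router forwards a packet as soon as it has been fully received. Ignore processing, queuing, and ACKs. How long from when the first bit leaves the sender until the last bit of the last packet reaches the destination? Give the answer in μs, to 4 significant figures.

29590 μs

Per-hop transmission t_tx = L/R = 14040/140000000 = 100.286 μs.
Per-hop propagation t_prop = 1700000/300000000 = 5666.67 μs.
Pipeline fill: first packet needs 4·t_tx to clear all hops; remaining 65 packets each add one t_tx.
Total = (4+66-1)·t_tx + 4·t_prop = 69·100.286 + 4·5666.67 = 29590 μs.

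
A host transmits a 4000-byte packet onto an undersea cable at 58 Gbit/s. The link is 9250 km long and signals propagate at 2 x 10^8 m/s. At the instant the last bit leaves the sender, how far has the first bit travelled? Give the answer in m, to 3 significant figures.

t_tx = L/R = 32000/58000000000 = 5.51724e-07 s.
Distance = s × t_tx = 200000000 × 5.51724e-07 = 110 m.

110 m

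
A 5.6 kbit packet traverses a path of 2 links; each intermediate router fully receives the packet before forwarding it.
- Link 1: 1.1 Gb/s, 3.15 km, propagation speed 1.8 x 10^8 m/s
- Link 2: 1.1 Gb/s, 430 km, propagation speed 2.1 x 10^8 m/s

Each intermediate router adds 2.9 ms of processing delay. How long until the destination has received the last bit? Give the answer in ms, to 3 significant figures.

4.98 ms

L = 5600 bits.
Transmission delay per hop = L/R = 5600/1100000000 = 0.00509091 ms; 2 hops → 0.0101818 ms.
Propagation delays (d/s per hop): 0.0175, 2.04762 ms; sum = 2.06512 ms.
Processing at 1 router(s): 1 × 2.9 ms = 2.9 ms.
End-to-end = 4.98 ms.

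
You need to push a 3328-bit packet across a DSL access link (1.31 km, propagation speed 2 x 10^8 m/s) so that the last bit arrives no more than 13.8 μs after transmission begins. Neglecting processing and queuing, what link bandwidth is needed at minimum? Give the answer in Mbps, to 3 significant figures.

459 Mbps

Propagation delay = 1310 / 200000000 = 6.55 μs.
Transmission budget = 13.8 − 6.55 = 7.25 μs.
R ≥ L / t_tx = 3328 bits / 7.25e-06 s = 459 Mbps.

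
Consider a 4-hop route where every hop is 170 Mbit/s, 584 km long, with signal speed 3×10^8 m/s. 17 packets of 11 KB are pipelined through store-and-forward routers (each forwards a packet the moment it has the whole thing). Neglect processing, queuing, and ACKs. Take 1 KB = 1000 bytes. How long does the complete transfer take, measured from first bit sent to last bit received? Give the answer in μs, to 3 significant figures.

18100 μs

Per-hop transmission t_tx = L/R = 88000/170000000 = 517.647 μs.
Per-hop propagation t_prop = 584000/300000000 = 1946.67 μs.
Pipeline fill: first packet needs 4·t_tx to clear all hops; remaining 16 packets each add one t_tx.
Total = (4+17-1)·t_tx + 4·t_prop = 20·517.647 + 4·1946.67 = 18100 μs.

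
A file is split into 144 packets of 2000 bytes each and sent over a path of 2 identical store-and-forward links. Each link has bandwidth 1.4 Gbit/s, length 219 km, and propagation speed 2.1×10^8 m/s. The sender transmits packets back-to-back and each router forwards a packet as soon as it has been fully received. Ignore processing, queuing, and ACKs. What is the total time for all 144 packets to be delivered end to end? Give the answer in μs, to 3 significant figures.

3740 μs

Per-hop transmission t_tx = L/R = 16000/1400000000 = 11.4286 μs.
Per-hop propagation t_prop = 219000/210000000 = 1042.86 μs.
Pipeline fill: first packet needs 2·t_tx to clear all hops; remaining 143 packets each add one t_tx.
Total = (2+144-1)·t_tx + 2·t_prop = 145·11.4286 + 2·1042.86 = 3740 μs.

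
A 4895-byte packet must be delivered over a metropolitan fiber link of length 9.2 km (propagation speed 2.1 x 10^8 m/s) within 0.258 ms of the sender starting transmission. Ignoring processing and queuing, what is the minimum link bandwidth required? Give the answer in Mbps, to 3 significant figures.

183 Mbps

L = 39160 bits.
Propagation delay = 9200 / 210000000 = 0.0438095 ms.
Transmission budget = 0.258 − 0.0438095 = 0.21419 ms.
R ≥ L / t_tx = 39160 bits / 0.00021419 s = 183 Mbps.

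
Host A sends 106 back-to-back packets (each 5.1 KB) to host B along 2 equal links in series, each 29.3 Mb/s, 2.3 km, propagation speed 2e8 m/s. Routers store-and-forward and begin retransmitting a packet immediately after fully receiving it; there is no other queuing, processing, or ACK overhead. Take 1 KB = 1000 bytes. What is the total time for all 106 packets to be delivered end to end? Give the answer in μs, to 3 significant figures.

Per-hop transmission t_tx = L/R = 40800/29300000 = 1392.49 μs.
Per-hop propagation t_prop = 2300/200000000 = 11.5 μs.
Pipeline fill: first packet needs 2·t_tx to clear all hops; remaining 105 packets each add one t_tx.
Total = (2+106-1)·t_tx + 2·t_prop = 107·1392.49 + 2·11.5 = 149000 μs.

149000 μs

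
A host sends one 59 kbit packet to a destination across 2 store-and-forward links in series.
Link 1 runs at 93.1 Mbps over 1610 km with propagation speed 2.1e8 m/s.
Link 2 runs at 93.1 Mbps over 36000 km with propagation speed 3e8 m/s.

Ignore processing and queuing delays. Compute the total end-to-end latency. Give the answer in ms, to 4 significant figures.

128.9 ms

L = 59000 bits.
Transmission delay per hop = L/R = 59000/93100000 = 0.633727 ms; 2 hops → 1.26745 ms.
Propagation delays (d/s per hop): 7.66667, 120 ms; sum = 127.667 ms.
End-to-end = 128.9 ms.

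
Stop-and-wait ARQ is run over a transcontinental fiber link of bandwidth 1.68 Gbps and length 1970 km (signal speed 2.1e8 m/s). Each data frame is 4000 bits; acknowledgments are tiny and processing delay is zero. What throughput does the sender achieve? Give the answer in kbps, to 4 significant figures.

t_tx = L/R = 4000/1680000000 = 2.38095e-06 s.
t_prop = 1970000/210000000 = 0.00938095 s; RTT = 0.0187619 s.
Cycle = t_tx + RTT = 0.0187643 s.
Throughput = L / cycle = 4000 / 0.0187643 = 213.2 kbps.

213.2 kbps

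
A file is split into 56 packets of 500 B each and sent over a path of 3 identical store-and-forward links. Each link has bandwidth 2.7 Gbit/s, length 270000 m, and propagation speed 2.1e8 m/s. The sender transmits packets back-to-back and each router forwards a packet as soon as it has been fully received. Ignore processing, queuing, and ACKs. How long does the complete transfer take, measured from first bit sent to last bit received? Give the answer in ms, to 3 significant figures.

3.94 ms

Per-hop transmission t_tx = L/R = 4000/2700000000 = 0.00148148 ms.
Per-hop propagation t_prop = 270000/210000000 = 1.28571 ms.
Pipeline fill: first packet needs 3·t_tx to clear all hops; remaining 55 packets each add one t_tx.
Total = (3+56-1)·t_tx + 3·t_prop = 58·0.00148148 + 3·1.28571 = 3.94 ms.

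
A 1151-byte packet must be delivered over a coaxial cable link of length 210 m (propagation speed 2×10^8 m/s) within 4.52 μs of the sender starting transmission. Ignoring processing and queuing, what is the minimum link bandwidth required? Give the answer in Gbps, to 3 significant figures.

L = 9208 bits.
Propagation delay = 210 / 200000000 = 1.05 μs.
Transmission budget = 4.52 − 1.05 = 3.47 μs.
R ≥ L / t_tx = 9208 bits / 3.47e-06 s = 2.65 Gbps.

2.65 Gbps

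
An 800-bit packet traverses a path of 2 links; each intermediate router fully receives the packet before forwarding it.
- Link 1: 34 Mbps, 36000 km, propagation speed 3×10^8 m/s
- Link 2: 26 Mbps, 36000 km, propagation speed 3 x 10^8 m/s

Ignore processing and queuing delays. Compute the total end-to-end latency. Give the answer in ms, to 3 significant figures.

240 ms

Transmission delays (L/R per hop): 0.0235294, 0.0307692 ms; sum = 0.0542986 ms.
Propagation delays (d/s per hop): 120, 120 ms; sum = 240 ms.
End-to-end = 240 ms.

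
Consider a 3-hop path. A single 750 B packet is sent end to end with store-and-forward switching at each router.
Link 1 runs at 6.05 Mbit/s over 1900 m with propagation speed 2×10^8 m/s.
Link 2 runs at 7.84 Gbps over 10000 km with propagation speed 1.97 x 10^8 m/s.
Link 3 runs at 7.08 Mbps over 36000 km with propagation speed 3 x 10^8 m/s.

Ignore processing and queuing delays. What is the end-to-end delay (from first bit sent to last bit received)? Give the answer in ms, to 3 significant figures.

173 ms

L = 750 × 8 = 6000 bits.
Transmission delays (L/R per hop): 0.991736, 0.000765306, 0.847458 ms; sum = 1.83996 ms.
Propagation delays (d/s per hop): 0.0095, 50.7614, 120 ms; sum = 170.771 ms.
End-to-end = 173 ms.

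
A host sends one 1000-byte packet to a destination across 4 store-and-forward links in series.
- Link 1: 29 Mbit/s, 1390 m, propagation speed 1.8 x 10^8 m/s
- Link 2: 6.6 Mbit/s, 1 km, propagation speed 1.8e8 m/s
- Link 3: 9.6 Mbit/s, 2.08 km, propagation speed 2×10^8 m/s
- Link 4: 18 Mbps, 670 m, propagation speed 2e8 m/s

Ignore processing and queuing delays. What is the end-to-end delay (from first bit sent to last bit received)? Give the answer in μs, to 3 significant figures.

2790 μs

L = 1000 × 8 = 8000 bits.
Transmission delays (L/R per hop): 275.862, 1212.12, 833.333, 444.444 μs; sum = 2765.76 μs.
Propagation delays (d/s per hop): 7.72222, 5.55556, 10.4, 3.35 μs; sum = 27.0278 μs.
End-to-end = 2790 μs.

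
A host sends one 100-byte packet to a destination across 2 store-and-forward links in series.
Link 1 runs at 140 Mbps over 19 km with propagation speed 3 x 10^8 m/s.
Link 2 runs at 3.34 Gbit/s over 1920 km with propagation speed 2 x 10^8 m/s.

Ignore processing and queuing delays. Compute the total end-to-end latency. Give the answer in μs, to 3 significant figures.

L = 100 × 8 = 800 bits.
Transmission delays (L/R per hop): 5.71429, 0.239521 μs; sum = 5.95381 μs.
Propagation delays (d/s per hop): 63.3333, 9600 μs; sum = 9663.33 μs.
End-to-end = 9670 μs.

9670 μs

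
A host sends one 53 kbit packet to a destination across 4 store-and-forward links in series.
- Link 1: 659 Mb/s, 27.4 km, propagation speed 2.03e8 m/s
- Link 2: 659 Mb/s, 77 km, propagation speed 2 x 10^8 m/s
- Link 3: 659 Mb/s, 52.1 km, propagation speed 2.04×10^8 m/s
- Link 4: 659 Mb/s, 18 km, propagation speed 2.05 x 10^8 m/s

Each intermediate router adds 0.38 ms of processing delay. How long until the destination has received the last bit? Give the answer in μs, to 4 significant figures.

2325 μs

L = 53000 bits.
Transmission delay per hop = L/R = 53000/659000000 = 80.4249 μs; 4 hops → 321.7 μs.
Propagation delays (d/s per hop): 134.975, 385, 255.392, 87.8049 μs; sum = 863.172 μs.
Processing at 3 router(s): 3 × 0.38 ms = 1140 μs.
End-to-end = 2325 μs.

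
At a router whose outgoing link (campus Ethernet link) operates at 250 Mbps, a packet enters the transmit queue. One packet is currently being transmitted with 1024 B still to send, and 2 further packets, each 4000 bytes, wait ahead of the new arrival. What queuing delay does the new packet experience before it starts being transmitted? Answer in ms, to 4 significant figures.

0.2888 ms

Each queued packet: L/R = 32000/250000000 = 0.128 ms.
2 queued → 0.256 ms.
Plus remaining 8192 bits of current packet: 0.032768 ms.
Queuing delay = 0.2888 ms.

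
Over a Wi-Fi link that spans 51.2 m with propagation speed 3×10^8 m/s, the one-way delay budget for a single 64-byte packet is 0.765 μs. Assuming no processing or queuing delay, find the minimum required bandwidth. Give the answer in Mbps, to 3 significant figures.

861 Mbps

L = 512 bits.
Propagation delay = 51.2 / 300000000 = 0.170667 μs.
Transmission budget = 0.765 − 0.170667 = 0.594333 μs.
R ≥ L / t_tx = 512 bits / 5.94333e-07 s = 861 Mbps.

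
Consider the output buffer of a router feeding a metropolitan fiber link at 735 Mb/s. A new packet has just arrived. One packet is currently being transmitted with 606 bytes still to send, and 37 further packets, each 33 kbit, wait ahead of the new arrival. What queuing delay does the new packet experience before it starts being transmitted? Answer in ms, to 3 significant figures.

Each queued packet: L/R = 33000/735000000 = 0.044898 ms.
37 queued → 1.66122 ms.
Plus remaining 4848 bits of current packet: 0.00659592 ms.
Queuing delay = 1.67 ms.

1.67 ms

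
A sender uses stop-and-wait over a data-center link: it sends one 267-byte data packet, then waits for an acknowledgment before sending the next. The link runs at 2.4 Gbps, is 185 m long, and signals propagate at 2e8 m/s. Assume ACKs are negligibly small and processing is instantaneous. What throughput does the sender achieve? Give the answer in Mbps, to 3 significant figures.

t_tx = L/R = 2136/2400000000 = 8.9e-07 s.
t_prop = 185/200000000 = 9.25e-07 s; RTT = 1.85e-06 s.
Cycle = t_tx + RTT = 2.74e-06 s.
Throughput = L / cycle = 2136 / 2.74e-06 = 780 Mbps.

780 Mbps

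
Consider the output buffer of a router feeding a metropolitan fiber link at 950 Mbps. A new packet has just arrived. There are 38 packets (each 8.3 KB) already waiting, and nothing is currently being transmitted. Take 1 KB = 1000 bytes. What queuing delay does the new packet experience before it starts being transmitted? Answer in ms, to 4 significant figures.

Each queued packet: L/R = 66400/950000000 = 0.0698947 ms.
38 queued → 2.656 ms.
Queuing delay = 2.656 ms.

2.656 ms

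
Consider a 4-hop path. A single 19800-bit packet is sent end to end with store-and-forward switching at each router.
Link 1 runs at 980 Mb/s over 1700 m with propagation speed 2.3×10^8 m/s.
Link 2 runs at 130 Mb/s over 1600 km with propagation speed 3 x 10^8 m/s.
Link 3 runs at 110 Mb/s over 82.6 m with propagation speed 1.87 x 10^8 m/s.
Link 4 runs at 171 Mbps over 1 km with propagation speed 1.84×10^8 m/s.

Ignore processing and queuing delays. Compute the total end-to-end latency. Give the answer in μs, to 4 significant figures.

Transmission delays (L/R per hop): 20.2041, 152.308, 180, 115.789 μs; sum = 468.301 μs.
Propagation delays (d/s per hop): 7.3913, 5333.33, 0.441711, 5.43478 μs; sum = 5346.6 μs.
End-to-end = 5815 μs.

5815 μs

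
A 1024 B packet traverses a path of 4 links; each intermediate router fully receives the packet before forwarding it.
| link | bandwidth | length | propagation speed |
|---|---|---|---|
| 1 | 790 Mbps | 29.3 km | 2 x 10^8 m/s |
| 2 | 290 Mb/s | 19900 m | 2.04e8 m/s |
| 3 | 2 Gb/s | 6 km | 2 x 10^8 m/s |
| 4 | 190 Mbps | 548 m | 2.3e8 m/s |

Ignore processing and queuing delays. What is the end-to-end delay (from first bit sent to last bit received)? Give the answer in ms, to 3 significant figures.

L = 1024 × 8 = 8192 bits.
Transmission delays (L/R per hop): 0.0103696, 0.0282483, 0.004096, 0.0431158 ms; sum = 0.0858297 ms.
Propagation delays (d/s per hop): 0.1465, 0.097549, 0.03, 0.00238261 ms; sum = 0.276432 ms.
End-to-end = 0.362 ms.

0.362 ms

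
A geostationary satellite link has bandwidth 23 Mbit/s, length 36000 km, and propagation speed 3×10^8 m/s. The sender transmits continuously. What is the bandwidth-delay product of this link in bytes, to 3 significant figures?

Propagation delay = 36000000 / 300000000 = 0.12 s.
BDP = R × t_prop = 23000000 × 0.12 = 2760000 bits.
In bytes: 2760000/8 = 345000 bytes.

345000 bytes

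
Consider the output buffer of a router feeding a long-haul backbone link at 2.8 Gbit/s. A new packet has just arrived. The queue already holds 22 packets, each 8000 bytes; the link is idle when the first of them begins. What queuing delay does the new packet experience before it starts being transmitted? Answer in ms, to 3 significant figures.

Each queued packet: L/R = 64000/2800000000 = 0.0228571 ms.
22 queued → 0.502857 ms.
Queuing delay = 0.503 ms.

0.503 ms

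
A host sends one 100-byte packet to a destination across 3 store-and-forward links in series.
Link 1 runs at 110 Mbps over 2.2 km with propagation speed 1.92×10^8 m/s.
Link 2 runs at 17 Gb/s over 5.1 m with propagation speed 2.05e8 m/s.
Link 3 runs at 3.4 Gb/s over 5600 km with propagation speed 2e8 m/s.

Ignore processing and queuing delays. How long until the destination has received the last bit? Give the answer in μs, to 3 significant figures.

L = 100 × 8 = 800 bits.
Transmission delays (L/R per hop): 7.27273, 0.0470588, 0.235294 μs; sum = 7.55508 μs.
Propagation delays (d/s per hop): 11.4583, 0.024878, 28000 μs; sum = 28011.5 μs.
End-to-end = 28000 μs.

28000 μs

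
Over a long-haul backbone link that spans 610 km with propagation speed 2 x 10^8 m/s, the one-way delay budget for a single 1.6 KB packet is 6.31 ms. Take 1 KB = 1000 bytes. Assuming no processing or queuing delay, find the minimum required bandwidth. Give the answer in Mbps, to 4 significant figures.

L = 12800 bits.
Propagation delay = 610000 / 200000000 = 3.05 ms.
Transmission budget = 6.31 − 3.05 = 3.26 ms.
R ≥ L / t_tx = 12800 bits / 0.00326 s = 3.926 Mbps.

3.926 Mbps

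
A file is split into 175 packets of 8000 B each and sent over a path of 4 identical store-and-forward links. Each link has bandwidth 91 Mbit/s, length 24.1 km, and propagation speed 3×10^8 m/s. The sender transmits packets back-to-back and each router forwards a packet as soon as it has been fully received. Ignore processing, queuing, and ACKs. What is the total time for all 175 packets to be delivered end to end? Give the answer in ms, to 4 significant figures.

Per-hop transmission t_tx = L/R = 64000/91000000 = 0.703297 ms.
Per-hop propagation t_prop = 24100/300000000 = 0.0803333 ms.
Pipeline fill: first packet needs 4·t_tx to clear all hops; remaining 174 packets each add one t_tx.
Total = (4+175-1)·t_tx + 4·t_prop = 178·0.703297 + 4·0.0803333 = 125.5 ms.

125.5 ms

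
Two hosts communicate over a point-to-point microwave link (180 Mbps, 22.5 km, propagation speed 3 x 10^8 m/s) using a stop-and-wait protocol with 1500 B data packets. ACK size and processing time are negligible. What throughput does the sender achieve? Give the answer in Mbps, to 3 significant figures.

t_tx = L/R = 12000/180000000 = 6.66667e-05 s.
t_prop = 22500/300000000 = 7.5e-05 s; RTT = 0.00015 s.
Cycle = t_tx + RTT = 0.000216667 s.
Throughput = L / cycle = 12000 / 0.000216667 = 55.4 Mbps.

55.4 Mbps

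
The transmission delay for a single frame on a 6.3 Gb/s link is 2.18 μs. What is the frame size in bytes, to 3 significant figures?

1720 bytes

L = R × t_tx = 6300000000 b/s × 2.18e-06 s = 13734 bits.
In bytes: 13734 / 8 = 1720 bytes.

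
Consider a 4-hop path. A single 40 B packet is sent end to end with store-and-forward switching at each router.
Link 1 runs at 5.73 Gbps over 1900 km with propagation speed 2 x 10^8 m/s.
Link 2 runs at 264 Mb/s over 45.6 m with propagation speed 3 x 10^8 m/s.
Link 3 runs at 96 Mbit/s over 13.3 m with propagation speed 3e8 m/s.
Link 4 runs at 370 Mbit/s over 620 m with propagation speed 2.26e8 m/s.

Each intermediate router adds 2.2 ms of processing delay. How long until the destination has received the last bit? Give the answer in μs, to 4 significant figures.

16110 μs

L = 40 × 8 = 320 bits.
Transmission delays (L/R per hop): 0.0558464, 1.21212, 3.33333, 0.864865 μs; sum = 5.46617 μs.
Propagation delays (d/s per hop): 9500, 0.152, 0.0443333, 2.74336 μs; sum = 9502.94 μs.
Processing at 3 router(s): 3 × 2.2 ms = 6600 μs.
End-to-end = 16110 μs.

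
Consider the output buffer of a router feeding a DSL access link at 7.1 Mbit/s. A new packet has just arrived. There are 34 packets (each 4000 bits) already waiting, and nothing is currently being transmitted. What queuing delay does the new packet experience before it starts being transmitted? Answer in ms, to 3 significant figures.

19.2 ms

Each queued packet: L/R = 4000/7100000 = 0.56338 ms.
34 queued → 19.1549 ms.
Queuing delay = 19.2 ms.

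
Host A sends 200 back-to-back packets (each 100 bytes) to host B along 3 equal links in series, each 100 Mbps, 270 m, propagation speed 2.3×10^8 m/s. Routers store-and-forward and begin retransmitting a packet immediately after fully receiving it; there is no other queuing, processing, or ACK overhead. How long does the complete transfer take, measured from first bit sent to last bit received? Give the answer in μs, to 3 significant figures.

Per-hop transmission t_tx = L/R = 800/100000000 = 8 μs.
Per-hop propagation t_prop = 270/2.3e+08 = 1.17391 μs.
Pipeline fill: first packet needs 3·t_tx to clear all hops; remaining 199 packets each add one t_tx.
Total = (3+200-1)·t_tx + 3·t_prop = 202·8 + 3·1.17391 = 1620 μs.

1620 μs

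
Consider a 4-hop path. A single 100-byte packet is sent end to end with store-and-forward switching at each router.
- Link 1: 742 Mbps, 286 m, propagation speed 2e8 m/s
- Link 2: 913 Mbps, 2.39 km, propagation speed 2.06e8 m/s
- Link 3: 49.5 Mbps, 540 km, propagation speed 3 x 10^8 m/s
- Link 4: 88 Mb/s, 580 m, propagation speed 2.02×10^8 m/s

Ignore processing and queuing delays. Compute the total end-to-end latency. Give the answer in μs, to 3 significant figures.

L = 100 × 8 = 800 bits.
Transmission delays (L/R per hop): 1.07817, 0.876232, 16.1616, 9.09091 μs; sum = 27.2069 μs.
Propagation delays (d/s per hop): 1.43, 11.6019, 1800, 2.87129 μs; sum = 1815.9 μs.
End-to-end = 1840 μs.

1840 μs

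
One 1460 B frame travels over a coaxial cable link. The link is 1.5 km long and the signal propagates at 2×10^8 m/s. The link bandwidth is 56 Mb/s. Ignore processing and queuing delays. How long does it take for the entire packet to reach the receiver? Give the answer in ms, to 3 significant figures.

0.216 ms

L = 1460 × 8 = 11680 bits.
Transmission delay = L/R = 11680 / 56000000 = 0.208571 ms.
Propagation delay = d/s = 1500 m / 200000000 m/s = 0.0075 ms.
Total = 0.216 ms.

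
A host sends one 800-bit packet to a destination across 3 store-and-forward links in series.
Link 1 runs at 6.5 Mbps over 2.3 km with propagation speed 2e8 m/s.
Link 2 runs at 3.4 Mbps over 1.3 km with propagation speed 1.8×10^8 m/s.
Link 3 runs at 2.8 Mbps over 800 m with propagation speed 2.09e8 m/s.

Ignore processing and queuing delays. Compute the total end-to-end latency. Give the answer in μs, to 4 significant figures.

Transmission delays (L/R per hop): 123.077, 235.294, 285.714 μs; sum = 644.085 μs.
Propagation delays (d/s per hop): 11.5, 7.22222, 3.82775 μs; sum = 22.55 μs.
End-to-end = 666.6 μs.

666.6 μs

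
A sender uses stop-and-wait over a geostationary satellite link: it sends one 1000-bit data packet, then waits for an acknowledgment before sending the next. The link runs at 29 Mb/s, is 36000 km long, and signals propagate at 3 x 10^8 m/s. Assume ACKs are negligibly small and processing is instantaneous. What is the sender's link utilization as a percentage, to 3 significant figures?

0.0144 %

t_tx = L/R = 1000/29000000 = 3.44828e-05 s.
t_prop = 36000000/300000000 = 0.12 s; RTT = 0.24 s.
Cycle = t_tx + RTT = 0.240034 s.
Utilization = t_tx / cycle = 3.44828e-05/0.240034 = 0.0144 %.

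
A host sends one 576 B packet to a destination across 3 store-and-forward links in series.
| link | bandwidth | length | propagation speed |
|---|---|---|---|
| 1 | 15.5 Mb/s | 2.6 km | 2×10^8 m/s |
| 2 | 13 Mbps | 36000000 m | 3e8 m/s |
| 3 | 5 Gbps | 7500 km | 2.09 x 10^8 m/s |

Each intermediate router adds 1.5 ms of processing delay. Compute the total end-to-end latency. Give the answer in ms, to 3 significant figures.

L = 576 × 8 = 4608 bits.
Transmission delays (L/R per hop): 0.29729, 0.354462, 0.0009216 ms; sum = 0.652673 ms.
Propagation delays (d/s per hop): 0.013, 120, 35.8852 ms; sum = 155.898 ms.
Processing at 2 router(s): 2 × 1.5 ms = 3 ms.
End-to-end = 160 ms.

160 ms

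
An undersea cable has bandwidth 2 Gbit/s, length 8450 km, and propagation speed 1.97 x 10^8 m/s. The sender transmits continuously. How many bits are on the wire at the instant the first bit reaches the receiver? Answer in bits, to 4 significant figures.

Propagation delay = 8450000 / 197000000 = 0.0428934 s.
BDP = R × t_prop = 2000000000 × 0.0428934 = 85786800 bits.

85790000 bits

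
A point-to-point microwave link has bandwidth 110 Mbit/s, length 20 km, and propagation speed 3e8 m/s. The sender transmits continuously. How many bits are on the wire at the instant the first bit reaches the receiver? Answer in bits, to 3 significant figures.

7330 bits

Propagation delay = 20000 / 300000000 = 6.66667e-05 s.
BDP = R × t_prop = 110000000 × 6.66667e-05 = 7333.33 bits.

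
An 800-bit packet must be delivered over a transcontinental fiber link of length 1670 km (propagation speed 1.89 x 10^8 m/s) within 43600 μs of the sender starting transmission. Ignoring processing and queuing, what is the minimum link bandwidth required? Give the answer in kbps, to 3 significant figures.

Propagation delay = 1670000 / 189000000 = 8835.98 μs.
Transmission budget = 43600 − 8835.98 = 34764 μs.
R ≥ L / t_tx = 800 bits / 0.034764 s = 23.0 kbps.

23.0 kbps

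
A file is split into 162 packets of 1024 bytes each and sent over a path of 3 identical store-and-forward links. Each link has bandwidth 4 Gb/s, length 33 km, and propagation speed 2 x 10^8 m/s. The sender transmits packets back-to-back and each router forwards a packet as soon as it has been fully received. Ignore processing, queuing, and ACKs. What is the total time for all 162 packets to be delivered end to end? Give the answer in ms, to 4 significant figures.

0.8309 ms

Per-hop transmission t_tx = L/R = 8192/4000000000 = 0.002048 ms.
Per-hop propagation t_prop = 33000/200000000 = 0.165 ms.
Pipeline fill: first packet needs 3·t_tx to clear all hops; remaining 161 packets each add one t_tx.
Total = (3+162-1)·t_tx + 3·t_prop = 164·0.002048 + 3·0.165 = 0.8309 ms.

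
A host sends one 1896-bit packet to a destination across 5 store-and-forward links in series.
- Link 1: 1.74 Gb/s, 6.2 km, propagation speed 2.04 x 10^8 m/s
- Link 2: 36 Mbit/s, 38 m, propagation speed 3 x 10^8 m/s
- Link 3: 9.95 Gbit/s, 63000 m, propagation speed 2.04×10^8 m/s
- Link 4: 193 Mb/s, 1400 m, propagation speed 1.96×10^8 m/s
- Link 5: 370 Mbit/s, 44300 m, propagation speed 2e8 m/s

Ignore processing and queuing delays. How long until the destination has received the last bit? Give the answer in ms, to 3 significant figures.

0.637 ms

Transmission delays (L/R per hop): 0.00108966, 0.0526667, 0.000190553, 0.00982383, 0.00512432 ms; sum = 0.068895 ms.
Propagation delays (d/s per hop): 0.0303922, 0.000126667, 0.308824, 0.00714286, 0.2215 ms; sum = 0.567985 ms.
End-to-end = 0.637 ms.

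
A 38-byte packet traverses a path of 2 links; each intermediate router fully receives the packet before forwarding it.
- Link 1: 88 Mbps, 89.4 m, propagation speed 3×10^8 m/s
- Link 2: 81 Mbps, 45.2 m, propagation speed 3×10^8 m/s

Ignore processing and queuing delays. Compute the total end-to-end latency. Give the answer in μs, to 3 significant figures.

L = 38 × 8 = 304 bits.
Transmission delays (L/R per hop): 3.45455, 3.75309 μs; sum = 7.20763 μs.
Propagation delays (d/s per hop): 0.298, 0.150667 μs; sum = 0.448667 μs.
End-to-end = 7.66 μs.

7.66 μs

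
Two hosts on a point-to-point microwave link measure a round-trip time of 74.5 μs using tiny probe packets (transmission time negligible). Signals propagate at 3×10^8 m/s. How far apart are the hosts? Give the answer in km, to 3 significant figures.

11.2 km

One-way propagation = RTT/2 = 37.25 μs.
d = s × t = 300000000 × 3.725e-05 = 11.2 km.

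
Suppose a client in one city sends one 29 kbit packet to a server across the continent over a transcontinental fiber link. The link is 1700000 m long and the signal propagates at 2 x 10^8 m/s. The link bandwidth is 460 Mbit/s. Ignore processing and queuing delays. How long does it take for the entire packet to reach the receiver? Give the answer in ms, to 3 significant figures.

L = 29000 bits.
Transmission delay = L/R = 29000 / 460000000 = 0.0630435 ms.
Propagation delay = d/s = 1700000 m / 200000000 m/s = 8.5 ms.
Total = 8.56 ms.

8.56 ms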